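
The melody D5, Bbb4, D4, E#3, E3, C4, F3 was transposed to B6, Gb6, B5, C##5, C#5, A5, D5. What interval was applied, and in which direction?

up a major thirteenth

From D5 to B6 is 13 letter names — a thirteenth of some quality.
D5 to B6 is 21 semitones, which makes it a major thirteenth; the second version is higher, so the direction is up.
Checking another pair — F3 → D5 — gives the same interval.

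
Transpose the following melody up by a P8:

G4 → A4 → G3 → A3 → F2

G5 A5 G4 A4 F3

A perfect octave up from G4 gives G5.
A perfect octave up from A4 gives A5.
G3: an octave up reaches G, and 12 semitones makes it G4.
A3: an octave up reaches A, and 12 semitones makes it A4.
F2 up a perfect octave is F3.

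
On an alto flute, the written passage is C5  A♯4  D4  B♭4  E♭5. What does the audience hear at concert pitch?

The alto flute sounds a perfect fourth below written, so transpose each written note down a perfect fourth.
C5 → G4
A#4 → E#4
D4 → A3
Bb4 → F4
Eb5 → Bb4

G4 E#4 A3 F4 Bb4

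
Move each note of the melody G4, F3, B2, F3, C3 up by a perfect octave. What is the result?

G5 F4 B3 F4 C4

A perfect octave up from G4 gives G5.
A perfect octave up from F3 gives F4.
B2 up a perfect octave is B3.
A perfect octave up from F3 gives F4.
C3 up a perfect octave is C4.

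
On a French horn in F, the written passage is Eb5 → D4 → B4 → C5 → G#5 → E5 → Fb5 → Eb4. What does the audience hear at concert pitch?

Ab4 G3 E4 F4 C#5 A4 Bbb4 Ab3

The French horn in F sounds a perfect fifth below written, so transpose each written note down a perfect fifth.
Eb5 becomes Ab4
D4 becomes G3
B4 becomes E4
C5 becomes F4
G#5 becomes C#5
E5 becomes A4
Fb5 becomes Bbb4
Eb4 becomes Ab3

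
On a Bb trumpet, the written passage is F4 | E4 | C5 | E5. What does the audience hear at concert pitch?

Written C4 on the Bb trumpet sounds as Bb3, a major second lower; apply that shift to every note.
F4 to Eb4
E4 to D4
C5 to Bb4
E5 to D5

Eb4 D4 Bb4 D5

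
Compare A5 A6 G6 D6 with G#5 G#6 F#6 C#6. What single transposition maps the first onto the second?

Take the first pair: A5 → G#5. A to G spans 2 letter names, so the interval is some kind of second.
G#5 to A5 is 1 semitone, which makes it a minor second; the second version is lower, so the direction is down.
Checking another pair — D6 → C#6 — gives the same interval.

down a minor second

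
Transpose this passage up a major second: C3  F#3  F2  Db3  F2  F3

D3 G#3 G2 Eb3 G2 G3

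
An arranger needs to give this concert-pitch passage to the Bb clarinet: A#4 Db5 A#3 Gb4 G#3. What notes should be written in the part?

B#4 Eb5 B#3 Ab4 A#3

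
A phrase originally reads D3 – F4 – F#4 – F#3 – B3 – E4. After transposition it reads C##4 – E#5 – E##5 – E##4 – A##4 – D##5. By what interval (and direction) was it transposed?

From D3 to C##4 is 7 letter names — a seventh of some quality.
D3 to C##4 is 12 semitones, which makes it an augmented seventh; the second version is higher, so the direction is up.
Checking another pair — E4 → D##5 — gives the same interval.

up an augmented seventh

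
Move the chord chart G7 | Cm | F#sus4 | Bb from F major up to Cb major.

F major up to Cb major is a diminished fifth; each chord root moves by that interval while the quality stays the same.
G7: root G up a diminished fifth → Db, giving Db7.
Cm: root C up a diminished fifth → Gb, giving Gbm.
F#sus4: root F# up a diminished fifth → C, giving Csus4.
Bb: root Bb up a diminished fifth → Fb, giving Fb.

Db7 Gbm Csus4 Fb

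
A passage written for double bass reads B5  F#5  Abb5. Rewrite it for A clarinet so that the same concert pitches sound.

D5 A4 Cbb5

First find concert pitch: the double bass sounds a perfect octave below written, so B5 F#5 Abb5 sounds B4 F#4 Abb4.
Then write for A clarinet: it sounds a minor third below written, so the part must be a minor third above concert.
B4 → D5
F#4 → A4
Abb4 → Cbb5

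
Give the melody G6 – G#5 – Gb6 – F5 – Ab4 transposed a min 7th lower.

G6 to A5
G#5 to A#4
Gb6 to Ab5
F5 to G4
Ab4 to Bb3

A5 A#4 Ab5 G4 Bb3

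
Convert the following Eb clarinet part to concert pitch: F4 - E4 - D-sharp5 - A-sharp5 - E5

Written C4 on the Eb clarinet sounds as Eb4, a minor third higher; apply that shift to every note.
F4 gives Ab4
E4 gives G4
D#5 gives F#5
A#5 gives C#6
E5 gives G5

Ab4 G4 F#5 C#6 G5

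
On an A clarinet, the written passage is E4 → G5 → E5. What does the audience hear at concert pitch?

The A clarinet sounds a minor third below written, so transpose each written note down a minor third.
E4 to C#4
G5 to E5
E5 to C#5

C#4 E5 C#5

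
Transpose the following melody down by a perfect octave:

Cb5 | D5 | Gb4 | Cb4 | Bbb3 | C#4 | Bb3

Cb4 D4 Gb3 Cb3 Bbb2 C#3 Bb2

Cb5: an octave down reaches C, and 12 semitones makes it Cb4.
D5 down a perfect octave is D4.
Gb4: an octave down reaches G, and 12 semitones makes it Gb3.
A perfect octave down from Cb4 gives Cb3.
Bbb3 down a perfect octave is Bbb2.
C#4: an octave down reaches C, and 12 semitones makes it C#3.
Bb3 down a perfect octave is Bb2.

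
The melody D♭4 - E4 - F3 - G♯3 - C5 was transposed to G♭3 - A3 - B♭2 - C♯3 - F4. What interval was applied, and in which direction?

From Db4 to Gb3 is 5 letter names — a fifth of some quality.
Gb3 to Db4 is 7 semitones, which makes it a perfect fifth; the second version is lower, so the direction is down.
Checking another pair — C5 → F4 — gives the same interval.

down a perfect fifth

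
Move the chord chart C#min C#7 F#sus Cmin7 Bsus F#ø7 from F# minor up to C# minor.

F# minor up to C# minor is a perfect fifth; each chord root moves by that interval while the quality stays the same.
C#min: root C# up a perfect fifth → G#, giving G#min.
C#7: root C# up a perfect fifth → G#, giving G#7.
F#sus: root F# up a perfect fifth → C#, giving C#sus.
Cmin7: root C up a perfect fifth → G, giving Gmin7.
Bsus: root B up a perfect fifth → F#, giving F#sus.
F#ø7: root F# up a perfect fifth → C#, giving C#ø7.

G#min G#7 C#sus Gmin7 F#sus C#ø7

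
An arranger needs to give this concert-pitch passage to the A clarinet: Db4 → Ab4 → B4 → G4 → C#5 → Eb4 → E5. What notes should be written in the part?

The A clarinet sounds a minor third below written, so the written part must be a minor third above concert — transpose each note up.
Db4 to Fb4
Ab4 to Cb5
B4 to D5
G4 to Bb4
C#5 to E5
Eb4 to Gb4
E5 to G5

Fb4 Cb5 D5 Bb4 E5 Gb4 G5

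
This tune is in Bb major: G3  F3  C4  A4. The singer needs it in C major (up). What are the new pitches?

A3 G3 D4 B4

From Bb up to C is a major second; apply that to each pitch.
G3 to A3
F3 to G3
C4 to D4
A4 to B4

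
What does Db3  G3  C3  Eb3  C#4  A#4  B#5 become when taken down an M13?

Fb1 Bb1 Eb1 Gb1 E2 C#3 D#4

A major thirteenth down from Db3 gives Fb1.
G3: a thirteenth down reaches B, and 21 semitones makes it Bb1.
C3 down a major thirteenth is Eb1.
Eb3 down a major thirteenth is Gb1.
C#4 down a major thirteenth is E2.
A#4: a thirteenth down reaches C, and 21 semitones makes it C#3.
B#5: a thirteenth down reaches D, and 21 semitones makes it D#4.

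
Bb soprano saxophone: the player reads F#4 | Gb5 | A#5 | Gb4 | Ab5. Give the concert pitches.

E4 Fb5 G#5 Fb4 Gb5

The Bb soprano saxophone sounds a major second below written, so transpose each written note down a major second.
F#4 gives E4
Gb5 gives Fb5
A#5 gives G#5
Gb4 gives Fb4
Ab5 gives Gb5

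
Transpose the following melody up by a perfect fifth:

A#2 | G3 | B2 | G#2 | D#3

E#3 D4 F#3 D#3 A#3

A#2: a fifth up reaches E, and 7 semitones makes it E#3.
G3: a fifth up reaches D, and 7 semitones makes it D4.
A perfect fifth up from B2 gives F#3.
G#2: a fifth up reaches D, and 7 semitones makes it D#3.
D#3: a fifth up reaches A, and 7 semitones makes it A#3.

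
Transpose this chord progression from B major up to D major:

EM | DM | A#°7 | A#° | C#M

GM FM C#°7 C#° EM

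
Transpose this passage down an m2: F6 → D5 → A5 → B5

F6 gives E6
D5 gives C#5
A5 gives G#5
B5 gives A#5

E6 C#5 G#5 A#5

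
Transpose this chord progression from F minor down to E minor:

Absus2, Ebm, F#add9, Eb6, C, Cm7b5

Gsus2 Dm E#add9 D6 B Bm7b5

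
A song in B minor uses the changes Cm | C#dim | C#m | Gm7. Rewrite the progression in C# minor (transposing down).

Dm D#dim D#m Am7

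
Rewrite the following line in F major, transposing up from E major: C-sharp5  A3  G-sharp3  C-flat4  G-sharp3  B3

D5 Bb3 A3 Dbb4 A3 C4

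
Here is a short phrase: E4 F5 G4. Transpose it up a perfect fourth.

A perfect fourth up from E4 gives A4.
F5 up a perfect fourth is Bb5.
G4: a fourth up reaches C, and 5 semitones makes it C5.

A4 Bb5 C5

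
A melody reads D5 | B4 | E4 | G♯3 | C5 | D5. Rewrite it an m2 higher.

D5 to Eb5
B4 to C5
E4 to F4
G#3 to A3
C5 to Db5
D5 to Eb5

Eb5 C5 F4 A3 Db5 Eb5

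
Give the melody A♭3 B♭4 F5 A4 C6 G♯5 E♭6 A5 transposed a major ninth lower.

Gb2 Ab3 Eb4 G3 Bb4 F#4 Db5 G4

Ab3 down a major ninth is Gb2.
A major ninth down from Bb4 gives Ab3.
A major ninth down from F5 gives Eb4.
A major ninth down from A4 gives G3.
C6: a ninth down reaches B, and 14 semitones makes it Bb4.
G#5: a ninth down reaches F, and 14 semitones makes it F#4.
Eb6: a ninth down reaches D, and 14 semitones makes it Db5.
A major ninth down from A5 gives G4.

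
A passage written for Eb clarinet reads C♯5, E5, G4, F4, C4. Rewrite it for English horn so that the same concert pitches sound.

First find concert pitch: the Eb clarinet sounds a minor third above written, so C♯5 E5 G4 F4 C4 sounds E5 G5 Bb4 Ab4 Eb4.
Then write for English horn: it sounds a perfect fifth below written, so the part must be a perfect fifth above concert.
E5 → B5
G5 → D6
Bb4 → F5
Ab4 → Eb5
Eb4 → Bb4

B5 D6 F5 Eb5 Bb4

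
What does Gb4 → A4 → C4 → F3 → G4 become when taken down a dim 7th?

A3 B#3 D#3 G#2 A#3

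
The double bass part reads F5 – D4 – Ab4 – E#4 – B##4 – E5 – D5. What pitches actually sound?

The double bass sounds a perfect octave below written, so transpose each written note down a perfect octave.
F5 → F4
D4 → D3
Ab4 → Ab3
E#4 → E#3
B##4 → B##3
E5 → E4
D5 → D4

F4 D3 Ab3 E#3 B##3 E4 D4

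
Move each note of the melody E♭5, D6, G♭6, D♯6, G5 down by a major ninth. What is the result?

Eb5 down a major ninth is Db4.
A major ninth down from D6 gives C5.
Gb6: a ninth down reaches F, and 14 semitones makes it Fb5.
D#6 down a major ninth is C#5.
A major ninth down from G5 gives F4.

Db4 C5 Fb5 C#5 F4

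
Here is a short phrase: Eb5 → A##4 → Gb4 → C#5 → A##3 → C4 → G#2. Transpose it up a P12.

Eb5 up a perfect twelfth is Bb6.
A##4 up a perfect twelfth is E##6.
Gb4 up a perfect twelfth is Db6.
C#5: a twelfth up reaches G, and 19 semitones makes it G#6.
A##3: a twelfth up reaches E, and 19 semitones makes it E##5.
C4: a twelfth up reaches G, and 19 semitones makes it G5.
G#2 up a perfect twelfth is D#4.

Bb6 E##6 Db6 G#6 E##5 G5 D#4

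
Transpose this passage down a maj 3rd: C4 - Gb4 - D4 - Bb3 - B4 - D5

Ab3 Ebb4 Bb3 Gb3 G4 Bb4

C4 becomes Ab3
Gb4 becomes Ebb4
D4 becomes Bb3
Bb3 becomes Gb3
B4 becomes G4
D5 becomes Bb4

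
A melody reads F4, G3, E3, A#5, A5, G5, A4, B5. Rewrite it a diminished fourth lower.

C#4 D#3 B#2 E##5 E#5 D#5 E#4 F##5

F4 down a diminished fourth is C#4.
G3: a fourth down reaches D, and 4 semitones makes it D#3.
E3 down a diminished fourth is B#2.
A#5: a fourth down reaches E, and 4 semitones makes it E##5.
A5 down a diminished fourth is E#5.
G5: a fourth down reaches D, and 4 semitones makes it D#5.
A diminished fourth down from A4 gives E#4.
A diminished fourth down from B5 gives F##5.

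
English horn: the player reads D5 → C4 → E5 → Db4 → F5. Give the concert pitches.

The English horn sounds a perfect fifth below written, so transpose each written note down a perfect fifth.
D5 -> G4
C4 -> F3
E5 -> A4
Db4 -> Gb3
F5 -> Bb4

G4 F3 A4 Gb3 Bb4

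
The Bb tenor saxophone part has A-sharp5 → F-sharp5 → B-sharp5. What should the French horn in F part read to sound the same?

First find concert pitch: the Bb tenor saxophone sounds a major ninth below written, so A-sharp5 F-sharp5 B-sharp5 sounds G#4 E4 A#4.
Then write for French horn in F: it sounds a perfect fifth below written, so the part must be a perfect fifth above concert.
G#4 → D#5
E4 → B4
A#4 → E#5

D#5 B4 E#5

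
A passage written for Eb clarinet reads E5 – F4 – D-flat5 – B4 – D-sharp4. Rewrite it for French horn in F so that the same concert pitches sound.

First find concert pitch: the Eb clarinet sounds a minor third above written, so E5 F4 D-flat5 B4 D-sharp4 sounds G5 Ab4 Fb5 D5 F#4.
Then write for French horn in F: it sounds a perfect fifth below written, so the part must be a perfect fifth above concert.
G5 → D6
Ab4 → Eb5
Fb5 → Cb6
D5 → A5
F#4 → C#5

D6 Eb5 Cb6 A5 C#5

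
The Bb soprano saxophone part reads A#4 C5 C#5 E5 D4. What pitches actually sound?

G#4 Bb4 B4 D5 C4

The Bb soprano saxophone sounds a major second below written, so transpose each written note down a major second.
A#4 → G#4
C5 → Bb4
C#5 → B4
E5 → D5
D4 → C4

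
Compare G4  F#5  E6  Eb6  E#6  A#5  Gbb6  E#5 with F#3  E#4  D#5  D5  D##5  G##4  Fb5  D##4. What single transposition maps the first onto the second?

down a minor ninth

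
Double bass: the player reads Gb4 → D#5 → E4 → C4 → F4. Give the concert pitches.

Gb3 D#4 E3 C3 F3

Written C4 on the double bass sounds as C3, a perfect octave lower; apply that shift to every note.
Gb4 gives Gb3
D#5 gives D#4
E4 gives E3
C4 gives C3
F4 gives F3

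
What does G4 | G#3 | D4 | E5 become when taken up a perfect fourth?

C5 C#4 G4 A5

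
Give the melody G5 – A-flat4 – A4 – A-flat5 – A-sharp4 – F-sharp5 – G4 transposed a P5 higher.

G5 to D6
Ab4 to Eb5
A4 to E5
Ab5 to Eb6
A#4 to E#5
F#5 to C#6
G4 to D5

D6 Eb5 E5 Eb6 E#5 C#6 D5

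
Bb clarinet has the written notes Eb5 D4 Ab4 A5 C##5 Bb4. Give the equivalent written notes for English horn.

First find concert pitch: the Bb clarinet sounds a major second below written, so Eb5 D4 Ab4 A5 C##5 Bb4 sounds Db5 C4 Gb4 G5 B#4 Ab4.
Then write for English horn: it sounds a perfect fifth below written, so the part must be a perfect fifth above concert.
Db5 → Ab5
C4 → G4
Gb4 → Db5
G5 → D6
B#4 → F##5
Ab4 → Eb5

Ab5 G4 Db5 D6 F##5 Eb5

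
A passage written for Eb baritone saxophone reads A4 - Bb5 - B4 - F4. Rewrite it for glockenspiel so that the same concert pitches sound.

C1 Db2 D1 Ab0

First find concert pitch: the Eb baritone saxophone sounds a major thirteenth below written, so A4 Bb5 B4 F4 sounds C3 Db4 D3 Ab2.
Then write for glockenspiel: it sounds a perfect fifteenth above written, so the part must be a perfect fifteenth below concert.
C3 → C1
Db4 → Db2
D3 → D1
Ab2 → Ab0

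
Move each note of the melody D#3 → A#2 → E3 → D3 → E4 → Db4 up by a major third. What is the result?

D#3 becomes F##3
A#2 becomes C##3
E3 becomes G#3
D3 becomes F#3
E4 becomes G#4
Db4 becomes F4

F##3 C##3 G#3 F#3 G#4 F4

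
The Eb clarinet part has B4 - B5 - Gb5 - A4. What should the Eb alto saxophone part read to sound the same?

B5 B6 Gb6 A5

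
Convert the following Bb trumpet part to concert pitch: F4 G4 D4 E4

Eb4 F4 C4 D4

Written C4 on the Bb trumpet sounds as Bb3, a major second lower; apply that shift to every note.
F4 → Eb4
G4 → F4
D4 → C4
E4 → D4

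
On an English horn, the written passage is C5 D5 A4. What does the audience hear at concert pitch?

F4 G4 D4

The English horn sounds a perfect fifth below written, so transpose each written note down a perfect fifth.
C5 -> F4
D5 -> G4
A4 -> D4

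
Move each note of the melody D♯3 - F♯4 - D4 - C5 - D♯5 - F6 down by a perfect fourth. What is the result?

D#3 to A#2
F#4 to C#4
D4 to A3
C5 to G4
D#5 to A#4
F6 to C6

A#2 C#4 A3 G4 A#4 C6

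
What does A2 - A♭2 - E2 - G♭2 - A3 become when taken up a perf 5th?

A2: a fifth up reaches E, and 7 semitones makes it E3.
Ab2 up a perfect fifth is Eb3.
A perfect fifth up from E2 gives B2.
A perfect fifth up from Gb2 gives Db3.
A3: a fifth up reaches E, and 7 semitones makes it E4.

E3 Eb3 B2 Db3 E4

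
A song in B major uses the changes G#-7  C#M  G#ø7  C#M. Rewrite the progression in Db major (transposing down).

B major down to Db major is an augmented sixth; each chord root moves by that interval while the quality stays the same.
G#-7: root G# down an augmented sixth → Bb, giving Bb-7.
C#M: root C# down an augmented sixth → Eb, giving EbM.
G#ø7: root G# down an augmented sixth → Bb, giving Bbø7.
C#M: root C# down an augmented sixth → Eb, giving EbM.

Bb-7 EbM Bbø7 EbM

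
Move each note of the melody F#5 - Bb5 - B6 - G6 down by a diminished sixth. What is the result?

A##4 D#5 D##6 B#5

F#5 to A##4
Bb5 to D#5
B6 to D##6
G6 to B#5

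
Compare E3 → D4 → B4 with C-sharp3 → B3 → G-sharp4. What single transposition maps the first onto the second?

down a minor third

Take the first pair: E3 → C#3. E to C spans 3 letter names, so the interval is some kind of third.
C#3 to E3 is 3 semitones, which makes it a minor third; the second version is lower, so the direction is down.
Checking another pair — B4 → G#4 — gives the same interval.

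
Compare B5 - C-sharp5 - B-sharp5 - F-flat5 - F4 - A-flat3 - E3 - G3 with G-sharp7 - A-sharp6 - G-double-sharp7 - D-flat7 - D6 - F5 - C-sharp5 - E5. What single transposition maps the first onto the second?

Take the first pair: B5 → G#7. B to G spans 13 letter names, so the interval is some kind of thirteenth.
B5 to G#7 is 21 semitones, which makes it a major thirteenth; the second version is higher, so the direction is up.
Checking another pair — G3 → E5 — gives the same interval.

up a major thirteenth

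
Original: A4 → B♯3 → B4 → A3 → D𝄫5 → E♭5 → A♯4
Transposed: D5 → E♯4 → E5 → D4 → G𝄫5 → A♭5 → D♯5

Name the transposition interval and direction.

up a perfect fourth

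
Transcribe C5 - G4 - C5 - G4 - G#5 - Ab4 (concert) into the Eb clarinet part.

A4 E4 A4 E4 E#5 F4

Written C4 sounds as Eb4 on the Eb clarinet, so concert pitches are written a minor third down.
C5 -> A4
G4 -> E4
C5 -> A4
G4 -> E4
G#5 -> E#5
Ab4 -> F4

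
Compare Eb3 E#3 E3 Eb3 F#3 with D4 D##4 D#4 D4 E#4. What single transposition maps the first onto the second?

Take the first pair: Eb3 → D4. E to D spans 7 letter names, so the interval is some kind of seventh.
Eb3 to D4 is 11 semitones, which makes it a major seventh; the second version is higher, so the direction is up.
Checking another pair — F#3 → E#4 — gives the same interval.

up a major seventh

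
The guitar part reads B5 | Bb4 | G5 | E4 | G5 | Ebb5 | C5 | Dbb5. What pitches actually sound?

B4 Bb3 G4 E3 G4 Ebb4 C4 Dbb4

The guitar sounds a perfect octave below written, so transpose each written note down a perfect octave.
B5 -> B4
Bb4 -> Bb3
G5 -> G4
E4 -> E3
G5 -> G4
Ebb5 -> Ebb4
C5 -> C4
Dbb5 -> Dbb4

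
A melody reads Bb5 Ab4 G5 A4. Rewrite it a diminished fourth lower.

F#5 E4 D#5 E#4

A diminished fourth down from Bb5 gives F#5.
Ab4 down a diminished fourth is E4.
G5: a fourth down reaches D, and 4 semitones makes it D#5.
A4 down a diminished fourth is E#4.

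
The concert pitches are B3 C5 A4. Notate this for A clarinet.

D4 Eb5 C5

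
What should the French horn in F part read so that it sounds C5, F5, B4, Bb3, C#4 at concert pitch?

G5 C6 F#5 F4 G#4

Written C4 sounds as F3 on the French horn in F, so concert pitches are written a perfect fifth up.
C5 gives G5
F5 gives C6
B4 gives F#5
Bb3 gives F4
C#4 gives G#4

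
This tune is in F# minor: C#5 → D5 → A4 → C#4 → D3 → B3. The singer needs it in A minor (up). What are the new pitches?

E5 F5 C5 E4 F3 D4

F# minor to A minor up is a minor third, so every note moves up by that interval.
C#5 becomes E5
D5 becomes F5
A4 becomes C5
C#4 becomes E4
D3 becomes F3
B3 becomes D4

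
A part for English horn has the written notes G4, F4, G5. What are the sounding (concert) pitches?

The English horn sounds a perfect fifth below written, so transpose each written note down a perfect fifth.
G4 to C4
F4 to Bb3
G5 to C5

C4 Bb3 C5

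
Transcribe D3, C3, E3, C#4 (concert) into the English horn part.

A3 G3 B3 G#4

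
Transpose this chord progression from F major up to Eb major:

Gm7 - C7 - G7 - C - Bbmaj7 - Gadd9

F major up to Eb major is a minor seventh; each chord root moves by that interval while the quality stays the same.
Gm7: root G up a minor seventh → F, giving Fm7.
C7: root C up a minor seventh → Bb, giving Bb7.
G7: root G up a minor seventh → F, giving F7.
C: root C up a minor seventh → Bb, giving Bb.
Bbmaj7: root Bb up a minor seventh → Ab, giving Abmaj7.
Gadd9: root G up a minor seventh → F, giving Fadd9.

Fm7 Bb7 F7 Bb Abmaj7 Fadd9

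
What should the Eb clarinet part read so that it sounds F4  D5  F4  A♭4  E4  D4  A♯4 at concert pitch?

The Eb clarinet sounds a minor third above written, so the written part must be a minor third below concert — transpose each note down.
F4 → D4
D5 → B4
F4 → D4
Ab4 → F4
E4 → C#4
D4 → B3
A#4 → F##4

D4 B4 D4 F4 C#4 B3 F##4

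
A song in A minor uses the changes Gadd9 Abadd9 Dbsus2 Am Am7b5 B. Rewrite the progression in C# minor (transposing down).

Badd9 Cadd9 Fsus2 C#m C#m7b5 D#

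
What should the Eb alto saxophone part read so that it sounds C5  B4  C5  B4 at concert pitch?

A5 G#5 A5 G#5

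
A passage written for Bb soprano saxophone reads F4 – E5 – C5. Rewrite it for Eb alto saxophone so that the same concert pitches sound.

C5 B5 G5

First find concert pitch: the Bb soprano saxophone sounds a major second below written, so F4 E5 C5 sounds Eb4 D5 Bb4.
Then write for Eb alto saxophone: it sounds a major sixth below written, so the part must be a major sixth above concert.
Eb4 → C5
D5 → B5
Bb4 → G5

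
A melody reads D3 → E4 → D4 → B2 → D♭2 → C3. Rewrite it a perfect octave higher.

D4 E5 D5 B3 Db3 C4

D3 gives D4
E4 gives E5
D4 gives D5
B2 gives B3
Db2 gives Db3
C3 gives C4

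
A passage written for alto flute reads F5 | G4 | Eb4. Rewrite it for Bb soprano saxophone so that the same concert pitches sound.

D5 E4 C4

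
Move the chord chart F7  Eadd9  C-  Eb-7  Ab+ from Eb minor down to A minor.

Eb minor down to A minor is a diminished fifth; each chord root moves by that interval while the quality stays the same.
F7: root F down a diminished fifth → B, giving B7.
Eadd9: root E down a diminished fifth → A#, giving A#add9.
C-: root C down a diminished fifth → F#, giving F#-.
Eb-7: root Eb down a diminished fifth → A, giving A-7.
Ab+: root Ab down a diminished fifth → D, giving D+.

B7 A#add9 F#- A-7 D+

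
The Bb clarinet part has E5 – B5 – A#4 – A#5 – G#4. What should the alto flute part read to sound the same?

G5 D6 C#5 C#6 B4

First find concert pitch: the Bb clarinet sounds a major second below written, so E5 B5 A#4 A#5 G#4 sounds D5 A5 G#4 G#5 F#4.
Then write for alto flute: it sounds a perfect fourth below written, so the part must be a perfect fourth above concert.
D5 → G5
A5 → D6
G#4 → C#5
G#5 → C#6
F#4 → B4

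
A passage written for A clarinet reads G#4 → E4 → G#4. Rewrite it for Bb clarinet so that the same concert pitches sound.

F##4 D#4 F##4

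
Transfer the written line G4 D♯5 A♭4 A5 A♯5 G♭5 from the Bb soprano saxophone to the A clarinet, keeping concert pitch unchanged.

First find concert pitch: the Bb soprano saxophone sounds a major second below written, so G4 D♯5 A♭4 A5 A♯5 G♭5 sounds F4 C#5 Gb4 G5 G#5 Fb5.
Then write for A clarinet: it sounds a minor third below written, so the part must be a minor third above concert.
F4 → Ab4
C#5 → E5
Gb4 → Bbb4
G5 → Bb5
G#5 → B5
Fb5 → Abb5

Ab4 E5 Bbb4 Bb5 B5 Abb5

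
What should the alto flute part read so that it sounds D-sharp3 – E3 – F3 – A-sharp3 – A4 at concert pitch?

G#3 A3 Bb3 D#4 D5

Written C4 sounds as G3 on the alto flute, so concert pitches are written a perfect fourth up.
D#3 to G#3
E3 to A3
F3 to Bb3
A#3 to D#4
A4 to D5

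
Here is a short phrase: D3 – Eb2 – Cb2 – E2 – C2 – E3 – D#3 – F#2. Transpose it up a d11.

Gb4 Abb3 Fbb3 Ab3 Fb3 Ab4 G4 Bb3

D3: an eleventh up reaches G, and 16 semitones makes it Gb4.
Eb2 up a diminished eleventh is Abb3.
A diminished eleventh up from Cb2 gives Fbb3.
A diminished eleventh up from E2 gives Ab3.
C2 up a diminished eleventh is Fb3.
A diminished eleventh up from E3 gives Ab4.
D#3 up a diminished eleventh is G4.
F#2 up a diminished eleventh is Bb3.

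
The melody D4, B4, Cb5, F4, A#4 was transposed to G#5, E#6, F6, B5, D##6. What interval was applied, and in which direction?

Take the first pair: D4 → G#5. D to G spans 11 letter names, so the interval is some kind of eleventh.
D4 to G#5 is 18 semitones, which makes it an augmented eleventh; the second version is higher, so the direction is up.
Checking another pair — A#4 → D##6 — gives the same interval.

up an augmented eleventh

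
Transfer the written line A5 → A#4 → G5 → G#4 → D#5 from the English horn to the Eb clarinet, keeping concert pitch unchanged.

First find concert pitch: the English horn sounds a perfect fifth below written, so A5 A#4 G5 G#4 D#5 sounds D5 D#4 C5 C#4 G#4.
Then write for Eb clarinet: it sounds a minor third above written, so the part must be a minor third below concert.
D5 → B4
D#4 → B#3
C5 → A4
C#4 → A#3
G#4 → E#4

B4 B#3 A4 A#3 E#4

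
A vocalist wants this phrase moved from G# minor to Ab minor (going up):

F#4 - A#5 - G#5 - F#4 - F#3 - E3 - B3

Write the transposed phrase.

From G# up to Ab is a diminished second; apply that to each pitch.
F#4 to Gb4
A#5 to Bb5
G#5 to Ab5
F#4 to Gb4
F#3 to Gb3
E3 to Fb3
B3 to Cb4

Gb4 Bb5 Ab5 Gb4 Gb3 Fb3 Cb4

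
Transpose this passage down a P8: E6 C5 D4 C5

E5 C4 D3 C4

E6 -> E5
C5 -> C4
D4 -> D3
C5 -> C4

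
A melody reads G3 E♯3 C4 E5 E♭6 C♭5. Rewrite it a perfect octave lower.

A perfect octave down from G3 gives G2.
E#3 down a perfect octave is E#2.
A perfect octave down from C4 gives C3.
A perfect octave down from E5 gives E4.
A perfect octave down from Eb6 gives Eb5.
Cb5: an octave down reaches C, and 12 semitones makes it Cb4.

G2 E#2 C3 E4 Eb5 Cb4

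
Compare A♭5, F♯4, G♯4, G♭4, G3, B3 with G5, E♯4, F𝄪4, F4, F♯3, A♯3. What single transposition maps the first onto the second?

down a minor second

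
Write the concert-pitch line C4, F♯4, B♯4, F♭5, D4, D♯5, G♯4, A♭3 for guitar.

C5 F#5 B#5 Fb6 D5 D#6 G#5 Ab4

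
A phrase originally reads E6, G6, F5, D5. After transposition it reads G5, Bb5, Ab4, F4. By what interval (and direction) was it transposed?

From E6 to G5 is 6 letter names — a sixth of some quality.
G5 to E6 is 9 semitones, which makes it a major sixth; the second version is lower, so the direction is down.
Checking another pair — D5 → F4 — gives the same interval.

down a major sixth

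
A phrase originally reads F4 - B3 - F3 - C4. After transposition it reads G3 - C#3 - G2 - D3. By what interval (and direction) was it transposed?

Take the first pair: F4 → G3. F to G spans 7 letter names, so the interval is some kind of seventh.
G3 to F4 is 10 semitones, which makes it a minor seventh; the second version is lower, so the direction is down.
Checking another pair — C4 → D3 — gives the same interval.

down a minor seventh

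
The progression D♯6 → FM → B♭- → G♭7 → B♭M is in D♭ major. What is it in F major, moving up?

D♭ major up to F major is a major third; each chord root moves by that interval while the quality stays the same.
D♯6: root D♯ up a major third → F##, giving F##6.
FM: root F up a major third → A, giving AM.
B♭-: root B♭ up a major third → D, giving D-.
G♭7: root G♭ up a major third → Bb, giving Bb7.
B♭M: root B♭ up a major third → D, giving DM.

F##6 AM D- Bb7 DM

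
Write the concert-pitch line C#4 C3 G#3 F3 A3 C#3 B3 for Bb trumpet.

D#4 D3 A#3 G3 B3 D#3 C#4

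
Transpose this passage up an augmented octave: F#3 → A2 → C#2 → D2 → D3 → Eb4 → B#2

F##4 A#3 C##3 D#3 D#4 E5 B##3

An augmented octave up from F#3 gives F##4.
A2 up an augmented octave is A#3.
C#2: an octave up reaches C, and 13 semitones makes it C##3.
An augmented octave up from D2 gives D#3.
D3 up an augmented octave is D#4.
Eb4: an octave up reaches E, and 13 semitones makes it E5.
B#2: an octave up reaches B, and 13 semitones makes it B##3.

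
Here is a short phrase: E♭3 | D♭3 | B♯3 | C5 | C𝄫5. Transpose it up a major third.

G3 F3 D##4 E5 Ebb5

Eb3 becomes G3
Db3 becomes F3
B#3 becomes D##4
C5 becomes E5
Cbb5 becomes Ebb5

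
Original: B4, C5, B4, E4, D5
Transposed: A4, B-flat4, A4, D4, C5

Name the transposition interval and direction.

From B4 to A4 is 2 letter names — a second of some quality.
A4 to B4 is 2 semitones, which makes it a major second; the second version is lower, so the direction is down.
Checking another pair — D5 → C5 — gives the same interval.

down a major second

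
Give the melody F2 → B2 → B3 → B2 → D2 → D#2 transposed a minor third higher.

F2: a third up reaches A, and 3 semitones makes it Ab2.
A minor third up from B2 gives D3.
A minor third up from B3 gives D4.
B2 up a minor third is D3.
D2: a third up reaches F, and 3 semitones makes it F2.
D#2: a third up reaches F, and 3 semitones makes it F#2.

Ab2 D3 D4 D3 F2 F#2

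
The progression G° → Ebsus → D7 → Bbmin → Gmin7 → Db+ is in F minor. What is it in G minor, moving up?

A° Fsus E7 Cmin Amin7 Eb+

F minor up to G minor is a major second; each chord root moves by that interval while the quality stays the same.
G°: root G up a major second → A, giving A°.
Ebsus: root Eb up a major second → F, giving Fsus.
D7: root D up a major second → E, giving E7.
Bbmin: root Bb up a major second → C, giving Cmin.
Gmin7: root G up a major second → A, giving Amin7.
Db+: root Db up a major second → Eb, giving Eb+.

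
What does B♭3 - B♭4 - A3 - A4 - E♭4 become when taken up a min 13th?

Gb5 Gb6 F5 F6 Cb6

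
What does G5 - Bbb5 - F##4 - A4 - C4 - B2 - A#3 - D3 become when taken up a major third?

G5 -> B5
Bbb5 -> Db6
F##4 -> A##4
A4 -> C#5
C4 -> E4
B2 -> D#3
A#3 -> C##4
D3 -> F#3

B5 Db6 A##4 C#5 E4 D#3 C##4 F#3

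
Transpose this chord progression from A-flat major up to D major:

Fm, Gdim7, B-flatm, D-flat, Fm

A-flat major up to D major is an augmented fourth; each chord root moves by that interval while the quality stays the same.
Fm: root F up an augmented fourth → B, giving Bm.
Gdim7: root G up an augmented fourth → C#, giving C#dim7.
B-flatm: root B-flat up an augmented fourth → E, giving Em.
D-flat: root D-flat up an augmented fourth → G, giving G.
Fm: root F up an augmented fourth → B, giving Bm.

Bm C#dim7 Em G Bm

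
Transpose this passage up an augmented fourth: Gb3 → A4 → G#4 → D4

C4 D#5 C##5 G#4

Gb3 up an augmented fourth is C4.
A4 up an augmented fourth is D#5.
An augmented fourth up from G#4 gives C##5.
An augmented fourth up from D4 gives G#4.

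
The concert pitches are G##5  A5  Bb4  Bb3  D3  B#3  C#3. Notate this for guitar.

G##6 A6 Bb5 Bb4 D4 B#4 C#4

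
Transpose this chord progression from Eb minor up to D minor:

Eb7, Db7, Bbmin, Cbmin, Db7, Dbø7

Eb minor up to D minor is a major seventh; each chord root moves by that interval while the quality stays the same.
Eb7: root Eb up a major seventh → D, giving D7.
Db7: root Db up a major seventh → C, giving C7.
Bbmin: root Bb up a major seventh → A, giving Amin.
Cbmin: root Cb up a major seventh → Bb, giving Bbmin.
Db7: root Db up a major seventh → C, giving C7.
Dbø7: root Db up a major seventh → C, giving Cø7.

D7 C7 Amin Bbmin C7 Cø7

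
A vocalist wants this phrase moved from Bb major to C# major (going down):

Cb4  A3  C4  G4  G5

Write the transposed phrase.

D3 B#2 D#3 A#3 A#4

Bb major to C# major down is a diminished seventh, so every note moves down by that interval.
Cb4 → D3
A3 → B#2
C4 → D#3
G4 → A#3
G5 → A#4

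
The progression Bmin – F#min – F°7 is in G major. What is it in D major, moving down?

G major down to D major is a perfect fourth; each chord root moves by that interval while the quality stays the same.
Bmin: root B down a perfect fourth → F#, giving F#min.
F#min: root F# down a perfect fourth → C#, giving C#min.
F°7: root F down a perfect fourth → C, giving C°7.

F#min C#min C°7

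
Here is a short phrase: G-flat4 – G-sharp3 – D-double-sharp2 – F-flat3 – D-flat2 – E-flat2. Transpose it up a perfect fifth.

Db5 D#4 A##2 Cb4 Ab2 Bb2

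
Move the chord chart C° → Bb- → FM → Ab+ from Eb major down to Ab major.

Eb major down to Ab major is a perfect fifth; each chord root moves by that interval while the quality stays the same.
C°: root C down a perfect fifth → F, giving F°.
Bb-: root Bb down a perfect fifth → Eb, giving Eb-.
FM: root F down a perfect fifth → Bb, giving BbM.
Ab+: root Ab down a perfect fifth → Db, giving Db+.

F° Eb- BbM Db+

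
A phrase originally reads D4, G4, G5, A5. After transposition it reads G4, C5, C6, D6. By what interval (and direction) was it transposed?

From D4 to G4 is 4 letter names — a fourth of some quality.
D4 to G4 is 5 semitones, which makes it a perfect fourth; the second version is higher, so the direction is up.
Checking another pair — A5 → D6 — gives the same interval.

up a perfect fourth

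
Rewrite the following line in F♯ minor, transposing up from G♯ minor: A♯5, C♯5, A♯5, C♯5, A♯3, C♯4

G♯ minor to F♯ minor up is a minor seventh, so every note moves up by that interval.
A#5 to G#6
C#5 to B5
A#5 to G#6
C#5 to B5
A#3 to G#4
C#4 to B4

G#6 B5 G#6 B5 G#4 B4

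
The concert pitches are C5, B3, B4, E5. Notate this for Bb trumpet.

D5 C#4 C#5 F#5

Written C4 sounds as Bb3 on the Bb trumpet, so concert pitches are written a major second up.
C5 → D5
B3 → C#4
B4 → C#5
E5 → F#5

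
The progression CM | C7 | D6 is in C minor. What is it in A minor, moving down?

AM A7 B6

C minor down to A minor is a minor third; each chord root moves by that interval while the quality stays the same.
CM: root C down a minor third → A, giving AM.
C7: root C down a minor third → A, giving A7.
D6: root D down a minor third → B, giving B6.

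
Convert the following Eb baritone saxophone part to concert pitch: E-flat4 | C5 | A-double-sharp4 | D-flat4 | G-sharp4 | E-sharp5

Gb2 Eb3 C##3 Fb2 B2 G#3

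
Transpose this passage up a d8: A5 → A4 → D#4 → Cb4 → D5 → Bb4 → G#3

Ab6 Ab5 D5 Cbb5 Db6 Bbb5 G4

A5 to Ab6
A4 to Ab5
D#4 to D5
Cb4 to Cbb5
D5 to Db6
Bb4 to Bbb5
G#3 to G4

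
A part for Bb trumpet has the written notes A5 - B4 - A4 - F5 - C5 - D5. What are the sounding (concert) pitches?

G5 A4 G4 Eb5 Bb4 C5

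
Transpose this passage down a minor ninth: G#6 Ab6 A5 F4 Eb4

G#6 down a minor ninth is F##5.
Ab6 down a minor ninth is G5.
A5 down a minor ninth is G#4.
A minor ninth down from F4 gives E3.
Eb4: a ninth down reaches D, and 13 semitones makes it D3.

F##5 G5 G#4 E3 D3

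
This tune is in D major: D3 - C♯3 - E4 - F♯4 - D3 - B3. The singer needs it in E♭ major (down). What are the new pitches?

Eb2 D2 F3 G3 Eb2 C3

D major to E♭ major down is a major seventh, so every note moves down by that interval.
D3 -> Eb2
C#3 -> D2
E4 -> F3
F#4 -> G3
D3 -> Eb2
B3 -> C3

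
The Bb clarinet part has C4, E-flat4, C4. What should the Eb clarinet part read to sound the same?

G3 Bb3 G3

First find concert pitch: the Bb clarinet sounds a major second below written, so C4 E-flat4 C4 sounds Bb3 Db4 Bb3.
Then write for Eb clarinet: it sounds a minor third above written, so the part must be a minor third below concert.
Bb3 → G3
Db4 → Bb3
Bb3 → G3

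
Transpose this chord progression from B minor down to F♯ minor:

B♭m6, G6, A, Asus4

Fm6 D6 E Esus4

B minor down to F♯ minor is a perfect fourth; each chord root moves by that interval while the quality stays the same.
B♭m6: root B♭ down a perfect fourth → F, giving Fm6.
G6: root G down a perfect fourth → D, giving D6.
A: root A down a perfect fourth → E, giving E.
Asus4: root A down a perfect fourth → E, giving Esus4.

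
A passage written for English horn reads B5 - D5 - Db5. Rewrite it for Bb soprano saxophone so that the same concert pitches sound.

F#5 A4 Ab4

First find concert pitch: the English horn sounds a perfect fifth below written, so B5 D5 Db5 sounds E5 G4 Gb4.
Then write for Bb soprano saxophone: it sounds a major second below written, so the part must be a major second above concert.
E5 → F#5
G4 → A4
Gb4 → Ab4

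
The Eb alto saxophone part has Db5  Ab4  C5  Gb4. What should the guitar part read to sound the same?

Fb5 Cb5 Eb5 Bbb4

First find concert pitch: the Eb alto saxophone sounds a major sixth below written, so Db5 Ab4 C5 Gb4 sounds Fb4 Cb4 Eb4 Bbb3.
Then write for guitar: it sounds a perfect octave below written, so the part must be a perfect octave above concert.
Fb4 → Fb5
Cb4 → Cb5
Eb4 → Eb5
Bbb3 → Bbb4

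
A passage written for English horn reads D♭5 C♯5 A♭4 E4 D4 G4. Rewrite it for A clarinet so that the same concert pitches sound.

Bbb4 A4 Fb4 C4 Bb3 Eb4

First find concert pitch: the English horn sounds a perfect fifth below written, so D♭5 C♯5 A♭4 E4 D4 G4 sounds Gb4 F#4 Db4 A3 G3 C4.
Then write for A clarinet: it sounds a minor third below written, so the part must be a minor third above concert.
Gb4 → Bbb4
F#4 → A4
Db4 → Fb4
A3 → C4
G3 → Bb3
C4 → Eb4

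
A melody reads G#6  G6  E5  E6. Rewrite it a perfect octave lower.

G#5 G5 E4 E5

G#6: an octave down reaches G, and 12 semitones makes it G#5.
G6: an octave down reaches G, and 12 semitones makes it G5.
A perfect octave down from E5 gives E4.
A perfect octave down from E6 gives E5.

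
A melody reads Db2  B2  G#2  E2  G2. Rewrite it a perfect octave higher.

Db3 B3 G#3 E3 G3

Db2 to Db3
B2 to B3
G#2 to G#3
E2 to E3
G2 to G3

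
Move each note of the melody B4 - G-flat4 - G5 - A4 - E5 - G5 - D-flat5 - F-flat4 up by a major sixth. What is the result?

G#5 Eb5 E6 F#5 C#6 E6 Bb5 Db5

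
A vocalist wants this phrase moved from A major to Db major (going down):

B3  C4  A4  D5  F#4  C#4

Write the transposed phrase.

From A down to Db is an augmented fifth; apply that to each pitch.
B3 becomes Eb3
C4 becomes Fb3
A4 becomes Db4
D5 becomes Gb4
F#4 becomes Bb3
C#4 becomes F3

Eb3 Fb3 Db4 Gb4 Bb3 F3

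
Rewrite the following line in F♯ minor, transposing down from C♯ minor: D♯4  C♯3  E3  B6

From C♯ down to F♯ is a perfect fifth; apply that to each pitch.
D#4 gives G#3
C#3 gives F#2
E3 gives A2
B6 gives E6

G#3 F#2 A2 E6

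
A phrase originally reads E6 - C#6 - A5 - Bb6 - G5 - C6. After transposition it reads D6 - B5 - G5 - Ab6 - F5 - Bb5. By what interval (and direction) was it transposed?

Take the first pair: E6 → D6. E to D spans 2 letter names, so the interval is some kind of second.
D6 to E6 is 2 semitones, which makes it a major second; the second version is lower, so the direction is down.
Checking another pair — C6 → Bb5 — gives the same interval.

down a major second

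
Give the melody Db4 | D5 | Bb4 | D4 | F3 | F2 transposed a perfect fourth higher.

Gb4 G5 Eb5 G4 Bb3 Bb2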